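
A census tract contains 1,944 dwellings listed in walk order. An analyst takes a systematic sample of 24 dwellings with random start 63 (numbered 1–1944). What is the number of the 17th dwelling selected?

1359

k = 1944/24 = 81
17th selection = r + (17−1)·k = 63 + 16×81 = 63 + 1296 = 1359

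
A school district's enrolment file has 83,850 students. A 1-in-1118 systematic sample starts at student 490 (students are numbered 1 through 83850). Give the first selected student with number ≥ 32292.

32912

k = 1118
Steps past start: ⌈(32292 − 490)/1118⌉ = ⌈31802/1118⌉ = 29
Selected student: 490 + 29×1118 = 32912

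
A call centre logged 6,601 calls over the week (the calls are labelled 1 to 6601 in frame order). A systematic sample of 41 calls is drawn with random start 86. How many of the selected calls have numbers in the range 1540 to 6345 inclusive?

29

k = 6601/41 = 161
First selection ≥ 1540: 86 + ⌈(1540−86)/161⌉·161 = 86 + 10×161 = 1696
Last selection ≤ 6345: 86 + ⌊(6345−86)/161⌋·161 = 86 + 38×161 = 6204
Count = 38 − 10 + 1 = 29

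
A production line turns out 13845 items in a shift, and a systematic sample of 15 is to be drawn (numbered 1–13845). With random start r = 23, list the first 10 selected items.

23, 946, 1869, 2792, 3715, 4638, 5561, 6484, 7407, 8330

k = N/n = 13845/15 = 923
item 1: 23
item 2: 23 + 923 = 946
item 3: 946 + 923 = 1869
item 4: 1869 + 923 = 2792
item 5: 2792 + 923 = 3715
item 6: 3715 + 923 = 4638
item 7: 4638 + 923 = 5561
item 8: 5561 + 923 = 6484
item 9: 6484 + 923 = 7407
item 10: 7407 + 923 = 8330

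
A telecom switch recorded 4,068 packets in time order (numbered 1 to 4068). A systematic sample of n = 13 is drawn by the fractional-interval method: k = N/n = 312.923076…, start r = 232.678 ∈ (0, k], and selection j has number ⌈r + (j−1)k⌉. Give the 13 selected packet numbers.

j=1: r + 0k = 232.678 → ⌈·⌉ = 233
j=2: r + 1k = 545.601076… → ⌈·⌉ = 546
j=3: r + 2k = 858.524153… → ⌈·⌉ = 859
j=4: r + 3k = 1171.447230… → ⌈·⌉ = 1172
j=5: r + 4k = 1484.370307… → ⌈·⌉ = 1485
j=6: r + 5k = 1797.293384… → ⌈·⌉ = 1798
j=7: r + 6k = 2110.216461… → ⌈·⌉ = 2111
j=8: r + 7k = 2423.139538… → ⌈·⌉ = 2424
j=9: r + 8k = 2736.062615… → ⌈·⌉ = 2737
j=10: r + 9k = 3048.985692… → ⌈·⌉ = 3049
j=11: r + 10k = 3361.908769… → ⌈·⌉ = 3362
j=12: r + 11k = 3674.831846… → ⌈·⌉ = 3675
j=13: r + 12k = 3987.754923… → ⌈·⌉ = 3988

233, 546, 859, 1172, 1485, 1798, 2111, 2424, 2737, 3049, 3362, 3675, 3988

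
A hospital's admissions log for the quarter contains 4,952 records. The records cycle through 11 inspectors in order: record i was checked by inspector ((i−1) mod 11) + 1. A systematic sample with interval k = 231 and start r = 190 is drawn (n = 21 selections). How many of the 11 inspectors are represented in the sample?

Consecutive selections differ by k = 231, so their inspector numbers differ by 231 mod 11 = 0.
gcd(231, 11) = 11, so the sample visits 11/11 = 1 distinct residues mod 11.
Start 190 is inspector 3; the inspectors hit are 3.

1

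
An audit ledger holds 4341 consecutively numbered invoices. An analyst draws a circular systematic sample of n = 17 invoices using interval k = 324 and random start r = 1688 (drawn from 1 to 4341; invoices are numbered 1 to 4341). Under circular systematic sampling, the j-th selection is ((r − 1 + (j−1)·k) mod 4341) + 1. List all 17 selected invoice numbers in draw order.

1688, 2012, 2336, 2660, 2984, 3308, 3632, 3956, 4280, 263, 587, 911, 1235, 1559, 1883, 2207, 2531

Selection 1: 1688
Selection 2: 1688 + 324 = 2012
Selection 3: 2012 + 324 = 2336
Selection 4: 2336 + 324 = 2660
Selection 5: 2660 + 324 = 2984
Selection 6: 2984 + 324 = 3308
Selection 7: 3308 + 324 = 3632
Selection 8: 3632 + 324 = 3956
Selection 9: 3956 + 324 = 4280
Selection 10: 4280 + 324 = 4604 → 4604 − 4341 = 263
Selection 11: 263 + 324 = 587
Selection 12: 587 + 324 = 911
Selection 13: 911 + 324 = 1235
Selection 14: 1235 + 324 = 1559
Selection 15: 1559 + 324 = 1883
Selection 16: 1883 + 324 = 2207
Selection 17: 2207 + 324 = 2531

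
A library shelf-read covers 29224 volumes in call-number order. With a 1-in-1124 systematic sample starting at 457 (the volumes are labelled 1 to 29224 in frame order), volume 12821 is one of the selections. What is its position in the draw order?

k = 1124
position = (12821 − 457)/1124 + 1 = 12364/1124 + 1 = 11 + 1 = 12

12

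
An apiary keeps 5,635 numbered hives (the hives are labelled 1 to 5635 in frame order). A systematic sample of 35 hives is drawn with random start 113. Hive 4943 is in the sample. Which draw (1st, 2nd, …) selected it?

31

k = 5635/35 = 161
position = (4943 − 113)/161 + 1 = 4830/161 + 1 = 30 + 1 = 31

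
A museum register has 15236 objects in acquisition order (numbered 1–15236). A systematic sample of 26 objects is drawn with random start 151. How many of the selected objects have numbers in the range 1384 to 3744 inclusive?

4

k = 15236/26 = 586
First selection ≥ 1384: 151 + ⌈(1384−151)/586⌉·586 = 151 + 3×586 = 1909
Last selection ≤ 3744: 151 + ⌊(3744−151)/586⌋·586 = 151 + 6×586 = 3667
Count = 6 − 3 + 1 = 4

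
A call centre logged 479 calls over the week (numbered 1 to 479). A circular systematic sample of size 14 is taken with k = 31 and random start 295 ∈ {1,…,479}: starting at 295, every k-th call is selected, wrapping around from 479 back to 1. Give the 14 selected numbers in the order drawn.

Selection 1: 295
Selection 2: 295 + 31 = 326
Selection 3: 326 + 31 = 357
Selection 4: 357 + 31 = 388
Selection 5: 388 + 31 = 419
Selection 6: 419 + 31 = 450
Selection 7: 450 + 31 = 481 → 481 − 479 = 2
Selection 8: 2 + 31 = 33
Selection 9: 33 + 31 = 64
Selection 10: 64 + 31 = 95
Selection 11: 95 + 31 = 126
Selection 12: 126 + 31 = 157
Selection 13: 157 + 31 = 188
Selection 14: 188 + 31 = 219

295, 326, 357, 388, 419, 450, 2, 33, 64, 95, 126, 157, 188, 219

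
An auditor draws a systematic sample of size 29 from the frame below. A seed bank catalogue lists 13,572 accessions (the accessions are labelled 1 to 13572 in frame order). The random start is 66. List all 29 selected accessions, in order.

k = N/n = 13572/29 = 468
accession 1: 66
accession 2: 66 + 468 = 534
accession 3: 534 + 468 = 1002
accession 4: 1002 + 468 = 1470
accession 5: 1470 + 468 = 1938
accession 6: 1938 + 468 = 2406
accession 7: 2406 + 468 = 2874
accession 8: 2874 + 468 = 3342
accession 9: 3342 + 468 = 3810
accession 10: 3810 + 468 = 4278
accession 11: 4278 + 468 = 4746
accession 12: 4746 + 468 = 5214
accession 13: 5214 + 468 = 5682
accession 14: 5682 + 468 = 6150
accession 15: 6150 + 468 = 6618
accession 16: 6618 + 468 = 7086
accession 17: 7086 + 468 = 7554
accession 18: 7554 + 468 = 8022
accession 19: 8022 + 468 = 8490
accession 20: 8490 + 468 = 8958
accession 21: 8958 + 468 = 9426
accession 22: 9426 + 468 = 9894
accession 23: 9894 + 468 = 10362
accession 24: 10362 + 468 = 10830
accession 25: 10830 + 468 = 11298
accession 26: 11298 + 468 = 11766
accession 27: 11766 + 468 = 12234
accession 28: 12234 + 468 = 12702
accession 29: 12702 + 468 = 13170

66, 534, 1002, 1470, 1938, 2406, 2874, 3342, 3810, 4278, 4746, 5214, 5682, 6150, 6618, 7086, 7554, 8022, 8490, 8958, 9426, 9894, 10362, 10830, 11298, 11766, 12234, 12702, 13170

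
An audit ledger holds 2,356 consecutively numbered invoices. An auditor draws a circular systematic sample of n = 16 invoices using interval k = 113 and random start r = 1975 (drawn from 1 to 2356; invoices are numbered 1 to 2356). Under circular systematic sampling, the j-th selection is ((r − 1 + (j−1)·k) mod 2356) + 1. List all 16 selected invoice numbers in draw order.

Selection 1: 1975
Selection 2: 1975 + 113 = 2088
Selection 3: 2088 + 113 = 2201
Selection 4: 2201 + 113 = 2314
Selection 5: 2314 + 113 = 2427 → 2427 − 2356 = 71
Selection 6: 71 + 113 = 184
Selection 7: 184 + 113 = 297
Selection 8: 297 + 113 = 410
Selection 9: 410 + 113 = 523
Selection 10: 523 + 113 = 636
Selection 11: 636 + 113 = 749
Selection 12: 749 + 113 = 862
Selection 13: 862 + 113 = 975
Selection 14: 975 + 113 = 1088
Selection 15: 1088 + 113 = 1201
Selection 16: 1201 + 113 = 1314

1975, 2088, 2201, 2314, 71, 184, 297, 410, 523, 636, 749, 862, 975, 1088, 1201, 1314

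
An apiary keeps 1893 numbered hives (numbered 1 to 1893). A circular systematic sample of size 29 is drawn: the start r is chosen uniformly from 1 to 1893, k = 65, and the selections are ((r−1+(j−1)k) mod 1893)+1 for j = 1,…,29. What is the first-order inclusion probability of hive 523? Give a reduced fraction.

29/1893

For each position j, as r ranges over 1…1893 the j-th selection hits every hive exactly once, so hive 523 is selected for exactly 29 of the 1893 starts.
Inclusion probability = 29/1893.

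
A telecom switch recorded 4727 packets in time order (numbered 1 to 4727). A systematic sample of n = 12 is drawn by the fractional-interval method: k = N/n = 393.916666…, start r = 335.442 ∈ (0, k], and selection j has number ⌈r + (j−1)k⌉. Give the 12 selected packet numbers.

j=1: r + 0k = 335.442 → ⌈·⌉ = 336
j=2: r + 1k = 729.358666… → ⌈·⌉ = 730
j=3: r + 2k = 1123.275333… → ⌈·⌉ = 1124
j=4: r + 3k = 1517.192 → ⌈·⌉ = 1518
j=5: r + 4k = 1911.108666… → ⌈·⌉ = 1912
j=6: r + 5k = 2305.025333… → ⌈·⌉ = 2306
j=7: r + 6k = 2698.942 → ⌈·⌉ = 2699
j=8: r + 7k = 3092.858666… → ⌈·⌉ = 3093
j=9: r + 8k = 3486.775333… → ⌈·⌉ = 3487
j=10: r + 9k = 3880.692 → ⌈·⌉ = 3881
j=11: r + 10k = 4274.608666… → ⌈·⌉ = 4275
j=12: r + 11k = 4668.525333… → ⌈·⌉ = 4669

336, 730, 1124, 1518, 1912, 2306, 2699, 3093, 3487, 3881, 4275, 4669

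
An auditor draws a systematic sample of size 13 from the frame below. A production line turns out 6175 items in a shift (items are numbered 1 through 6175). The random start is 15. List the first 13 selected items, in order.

k = N/n = 6175/13 = 475
item 1: 15
item 2: 15 + 475 = 490
item 3: 490 + 475 = 965
item 4: 965 + 475 = 1440
item 5: 1440 + 475 = 1915
item 6: 1915 + 475 = 2390
item 7: 2390 + 475 = 2865
item 8: 2865 + 475 = 3340
item 9: 3340 + 475 = 3815
item 10: 3815 + 475 = 4290
item 11: 4290 + 475 = 4765
item 12: 4765 + 475 = 5240
item 13: 5240 + 475 = 5715

15, 490, 965, 1440, 1915, 2390, 2865, 3340, 3815, 4290, 4765, 5240, 5715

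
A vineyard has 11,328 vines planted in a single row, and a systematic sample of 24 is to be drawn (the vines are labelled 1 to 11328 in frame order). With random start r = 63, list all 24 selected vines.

63, 535, 1007, 1479, 1951, 2423, 2895, 3367, 3839, 4311, 4783, 5255, 5727, 6199, 6671, 7143, 7615, 8087, 8559, 9031, 9503, 9975, 10447, 10919

k = N/n = 11328/24 = 472
vine 1: 63
vine 2: 63 + 472 = 535
vine 3: 535 + 472 = 1007
vine 4: 1007 + 472 = 1479
vine 5: 1479 + 472 = 1951
vine 6: 1951 + 472 = 2423
vine 7: 2423 + 472 = 2895
vine 8: 2895 + 472 = 3367
vine 9: 3367 + 472 = 3839
vine 10: 3839 + 472 = 4311
vine 11: 4311 + 472 = 4783
vine 12: 4783 + 472 = 5255
vine 13: 5255 + 472 = 5727
vine 14: 5727 + 472 = 6199
vine 15: 6199 + 472 = 6671
vine 16: 6671 + 472 = 7143
vine 17: 7143 + 472 = 7615
vine 18: 7615 + 472 = 8087
vine 19: 8087 + 472 = 8559
vine 20: 8559 + 472 = 9031
vine 21: 9031 + 472 = 9503
vine 22: 9503 + 472 = 9975
vine 23: 9975 + 472 = 10447
vine 24: 10447 + 472 = 10919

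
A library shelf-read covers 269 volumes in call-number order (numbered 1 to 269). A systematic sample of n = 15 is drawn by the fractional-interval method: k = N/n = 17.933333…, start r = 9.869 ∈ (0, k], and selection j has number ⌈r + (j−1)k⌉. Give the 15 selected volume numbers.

j=1: r + 0k = 9.869 → ⌈·⌉ = 10
j=2: r + 1k = 27.802333… → ⌈·⌉ = 28
j=3: r + 2k = 45.735666… → ⌈·⌉ = 46
j=4: r + 3k = 63.669 → ⌈·⌉ = 64
j=5: r + 4k = 81.602333… → ⌈·⌉ = 82
j=6: r + 5k = 99.535666… → ⌈·⌉ = 100
j=7: r + 6k = 117.469 → ⌈·⌉ = 118
j=8: r + 7k = 135.402333… → ⌈·⌉ = 136
j=9: r + 8k = 153.335666… → ⌈·⌉ = 154
j=10: r + 9k = 171.269 → ⌈·⌉ = 172
j=11: r + 10k = 189.202333… → ⌈·⌉ = 190
j=12: r + 11k = 207.135666… → ⌈·⌉ = 208
j=13: r + 12k = 225.069 → ⌈·⌉ = 226
j=14: r + 13k = 243.002333… → ⌈·⌉ = 244
j=15: r + 14k = 260.935666… → ⌈·⌉ = 261

10, 28, 46, 64, 82, 100, 118, 136, 154, 172, 190, 208, 226, 244, 261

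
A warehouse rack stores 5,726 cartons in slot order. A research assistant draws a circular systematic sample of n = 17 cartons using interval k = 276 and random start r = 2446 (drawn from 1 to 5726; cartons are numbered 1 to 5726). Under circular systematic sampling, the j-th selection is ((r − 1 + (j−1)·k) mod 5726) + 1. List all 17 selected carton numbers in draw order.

2446, 2722, 2998, 3274, 3550, 3826, 4102, 4378, 4654, 4930, 5206, 5482, 32, 308, 584, 860, 1136

Selection 1: 2446
Selection 2: 2446 + 276 = 2722
Selection 3: 2722 + 276 = 2998
Selection 4: 2998 + 276 = 3274
Selection 5: 3274 + 276 = 3550
Selection 6: 3550 + 276 = 3826
Selection 7: 3826 + 276 = 4102
Selection 8: 4102 + 276 = 4378
Selection 9: 4378 + 276 = 4654
Selection 10: 4654 + 276 = 4930
Selection 11: 4930 + 276 = 5206
Selection 12: 5206 + 276 = 5482
Selection 13: 5482 + 276 = 5758 → 5758 − 5726 = 32
Selection 14: 32 + 276 = 308
Selection 15: 308 + 276 = 584
Selection 16: 584 + 276 = 860
Selection 17: 860 + 276 = 1136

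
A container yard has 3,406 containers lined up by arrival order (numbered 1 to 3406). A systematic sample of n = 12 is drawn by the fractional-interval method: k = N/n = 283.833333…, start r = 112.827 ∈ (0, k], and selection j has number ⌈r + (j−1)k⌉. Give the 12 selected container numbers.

113, 397, 681, 965, 1249, 1532, 1816, 2100, 2384, 2668, 2952, 3235

j=1: r + 0k = 112.827 → ⌈·⌉ = 113
j=2: r + 1k = 396.660333… → ⌈·⌉ = 397
j=3: r + 2k = 680.493666… → ⌈·⌉ = 681
j=4: r + 3k = 964.327 → ⌈·⌉ = 965
j=5: r + 4k = 1248.160333… → ⌈·⌉ = 1249
j=6: r + 5k = 1531.993666… → ⌈·⌉ = 1532
j=7: r + 6k = 1815.827 → ⌈·⌉ = 1816
j=8: r + 7k = 2099.660333… → ⌈·⌉ = 2100
j=9: r + 8k = 2383.493666… → ⌈·⌉ = 2384
j=10: r + 9k = 2667.327 → ⌈·⌉ = 2668
j=11: r + 10k = 2951.160333… → ⌈·⌉ = 2952
j=12: r + 11k = 3234.993666… → ⌈·⌉ = 3235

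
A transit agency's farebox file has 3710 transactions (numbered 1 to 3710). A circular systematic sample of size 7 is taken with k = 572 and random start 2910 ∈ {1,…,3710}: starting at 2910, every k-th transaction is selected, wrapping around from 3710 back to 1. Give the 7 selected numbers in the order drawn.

2910, 3482, 344, 916, 1488, 2060, 2632

Selection 1: 2910
Selection 2: 2910 + 572 = 3482
Selection 3: 3482 + 572 = 4054 → 4054 − 3710 = 344
Selection 4: 344 + 572 = 916
Selection 5: 916 + 572 = 1488
Selection 6: 1488 + 572 = 2060
Selection 7: 2060 + 572 = 2632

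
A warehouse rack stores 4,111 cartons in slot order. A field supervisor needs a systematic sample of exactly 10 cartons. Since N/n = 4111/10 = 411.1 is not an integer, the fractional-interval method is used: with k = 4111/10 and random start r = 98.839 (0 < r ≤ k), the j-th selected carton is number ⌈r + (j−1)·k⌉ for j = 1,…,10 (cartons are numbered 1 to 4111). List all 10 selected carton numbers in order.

99, 510, 922, 1333, 1744, 2155, 2566, 2977, 3388, 3799

j=1: r + 0k = 98.839 → ⌈·⌉ = 99
j=2: r + 1k = 509.939 → ⌈·⌉ = 510
j=3: r + 2k = 921.039 → ⌈·⌉ = 922
j=4: r + 3k = 1332.139 → ⌈·⌉ = 1333
j=5: r + 4k = 1743.239 → ⌈·⌉ = 1744
j=6: r + 5k = 2154.339 → ⌈·⌉ = 2155
j=7: r + 6k = 2565.439 → ⌈·⌉ = 2566
j=8: r + 7k = 2976.539 → ⌈·⌉ = 2977
j=9: r + 8k = 3387.639 → ⌈·⌉ = 3388
j=10: r + 9k = 3798.739 → ⌈·⌉ = 3799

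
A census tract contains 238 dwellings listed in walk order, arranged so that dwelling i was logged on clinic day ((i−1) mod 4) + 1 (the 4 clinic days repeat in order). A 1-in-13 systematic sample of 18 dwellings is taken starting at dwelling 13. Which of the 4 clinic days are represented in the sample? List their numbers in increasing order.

1, 2, 3, 4

Consecutive selections differ by k = 13, so their clinic day numbers differ by 13 mod 4 = 1.
gcd(13, 4) = 1, so the sample visits 4/1 = 4 distinct residues mod 4.
Start 13 is clinic day 1; the clinic days hit are 1, 2, 3, 4.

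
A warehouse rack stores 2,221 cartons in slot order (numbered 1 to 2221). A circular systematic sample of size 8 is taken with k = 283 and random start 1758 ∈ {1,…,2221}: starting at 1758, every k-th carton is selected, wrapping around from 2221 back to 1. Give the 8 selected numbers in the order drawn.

1758, 2041, 103, 386, 669, 952, 1235, 1518

Selection 1: 1758
Selection 2: 1758 + 283 = 2041
Selection 3: 2041 + 283 = 2324 → 2324 − 2221 = 103
Selection 4: 103 + 283 = 386
Selection 5: 386 + 283 = 669
Selection 6: 669 + 283 = 952
Selection 7: 952 + 283 = 1235
Selection 8: 1235 + 283 = 1518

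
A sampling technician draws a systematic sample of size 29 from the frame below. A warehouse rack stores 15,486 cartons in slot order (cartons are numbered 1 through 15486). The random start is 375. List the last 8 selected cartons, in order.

k = N/n = 15486/29 = 534
22nd selection = 375 + 21×534 = 11589
23rd: 11589 + 534 = 12123
24th: 12123 + 534 = 12657
25th: 12657 + 534 = 13191
26th: 13191 + 534 = 13725
27th: 13725 + 534 = 14259
28th: 14259 + 534 = 14793
29th: 14793 + 534 = 15327

11589, 12123, 12657, 13191, 13725, 14259, 14793, 15327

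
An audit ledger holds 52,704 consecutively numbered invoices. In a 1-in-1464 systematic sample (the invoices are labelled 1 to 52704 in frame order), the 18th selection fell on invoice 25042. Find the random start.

k = 1464
r = 25042 − (18−1)×1464 = 25042 − 24888 = 154

154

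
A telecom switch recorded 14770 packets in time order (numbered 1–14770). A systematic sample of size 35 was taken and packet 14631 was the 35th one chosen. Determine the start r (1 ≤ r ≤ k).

k = 14770/35 = 422
r = 14631 − (35−1)×422 = 14631 − 14348 = 283

283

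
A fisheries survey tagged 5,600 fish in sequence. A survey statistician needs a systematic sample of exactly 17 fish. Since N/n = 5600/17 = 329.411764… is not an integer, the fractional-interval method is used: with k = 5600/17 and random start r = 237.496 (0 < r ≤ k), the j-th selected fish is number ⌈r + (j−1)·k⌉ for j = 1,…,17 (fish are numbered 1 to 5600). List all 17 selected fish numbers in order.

238, 567, 897, 1226, 1556, 1885, 2214, 2544, 2873, 3203, 3532, 3862, 4191, 4520, 4850, 5179, 5509

j=1: r + 0k = 237.496 → ⌈·⌉ = 238
j=2: r + 1k = 566.907764… → ⌈·⌉ = 567
j=3: r + 2k = 896.319529… → ⌈·⌉ = 897
j=4: r + 3k = 1225.731294… → ⌈·⌉ = 1226
j=5: r + 4k = 1555.143058… → ⌈·⌉ = 1556
j=6: r + 5k = 1884.554823… → ⌈·⌉ = 1885
j=7: r + 6k = 2213.966588… → ⌈·⌉ = 2214
j=8: r + 7k = 2543.378352… → ⌈·⌉ = 2544
j=9: r + 8k = 2872.790117… → ⌈·⌉ = 2873
j=10: r + 9k = 3202.201882… → ⌈·⌉ = 3203
j=11: r + 10k = 3531.613647… → ⌈·⌉ = 3532
j=12: r + 11k = 3861.025411… → ⌈·⌉ = 3862
j=13: r + 12k = 4190.437176… → ⌈·⌉ = 4191
j=14: r + 13k = 4519.848941… → ⌈·⌉ = 4520
j=15: r + 14k = 4849.260705… → ⌈·⌉ = 4850
j=16: r + 15k = 5178.672470… → ⌈·⌉ = 5179
j=17: r + 16k = 5508.084235… → ⌈·⌉ = 5509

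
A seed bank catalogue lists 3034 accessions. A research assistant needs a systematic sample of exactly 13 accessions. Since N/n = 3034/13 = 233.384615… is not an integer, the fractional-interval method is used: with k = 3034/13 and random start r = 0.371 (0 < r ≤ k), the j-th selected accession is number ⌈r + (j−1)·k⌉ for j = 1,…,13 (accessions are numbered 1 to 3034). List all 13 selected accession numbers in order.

j=1: r + 0k = 0.371 → ⌈·⌉ = 1
j=2: r + 1k = 233.755615… → ⌈·⌉ = 234
j=3: r + 2k = 467.140230… → ⌈·⌉ = 468
j=4: r + 3k = 700.524846… → ⌈·⌉ = 701
j=5: r + 4k = 933.909461… → ⌈·⌉ = 934
j=6: r + 5k = 1167.294076… → ⌈·⌉ = 1168
j=7: r + 6k = 1400.678692… → ⌈·⌉ = 1401
j=8: r + 7k = 1634.063307… → ⌈·⌉ = 1635
j=9: r + 8k = 1867.447923… → ⌈·⌉ = 1868
j=10: r + 9k = 2100.832538… → ⌈·⌉ = 2101
j=11: r + 10k = 2334.217153… → ⌈·⌉ = 2335
j=12: r + 11k = 2567.601769… → ⌈·⌉ = 2568
j=13: r + 12k = 2800.986384… → ⌈·⌉ = 2801

1, 234, 468, 701, 934, 1168, 1401, 1635, 1868, 2101, 2335, 2568, 2801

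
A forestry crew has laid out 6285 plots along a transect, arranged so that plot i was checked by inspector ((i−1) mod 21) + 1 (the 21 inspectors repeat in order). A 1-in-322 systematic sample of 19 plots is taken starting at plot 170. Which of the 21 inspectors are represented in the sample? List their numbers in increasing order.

2, 9, 16

Consecutive selections differ by k = 322, so their inspector numbers differ by 322 mod 21 = 7.
gcd(322, 21) = 7, so the sample visits 21/7 = 3 distinct residues mod 21.
Start 170 is inspector 2; the inspectors hit are 2, 9, 16.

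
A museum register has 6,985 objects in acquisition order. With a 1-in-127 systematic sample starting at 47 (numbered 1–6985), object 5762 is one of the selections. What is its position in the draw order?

k = 127
position = (5762 − 47)/127 + 1 = 5715/127 + 1 = 45 + 1 = 46

46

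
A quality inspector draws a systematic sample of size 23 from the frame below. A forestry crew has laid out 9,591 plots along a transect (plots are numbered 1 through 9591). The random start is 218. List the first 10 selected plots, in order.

k = N/n = 9591/23 = 417
plot 1: 218
plot 2: 218 + 417 = 635
plot 3: 635 + 417 = 1052
plot 4: 1052 + 417 = 1469
plot 5: 1469 + 417 = 1886
plot 6: 1886 + 417 = 2303
plot 7: 2303 + 417 = 2720
plot 8: 2720 + 417 = 3137
plot 9: 3137 + 417 = 3554
plot 10: 3554 + 417 = 3971

218, 635, 1052, 1469, 1886, 2303, 2720, 3137, 3554, 3971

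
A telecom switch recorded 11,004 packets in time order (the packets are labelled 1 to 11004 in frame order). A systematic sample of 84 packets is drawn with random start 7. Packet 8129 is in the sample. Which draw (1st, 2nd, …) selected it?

k = 11004/84 = 131
position = (8129 − 7)/131 + 1 = 8122/131 + 1 = 62 + 1 = 63

63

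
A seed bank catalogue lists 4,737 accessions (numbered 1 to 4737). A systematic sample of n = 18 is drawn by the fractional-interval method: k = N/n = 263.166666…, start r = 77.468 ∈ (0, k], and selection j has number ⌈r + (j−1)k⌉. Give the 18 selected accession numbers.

j=1: r + 0k = 77.468 → ⌈·⌉ = 78
j=2: r + 1k = 340.634666… → ⌈·⌉ = 341
j=3: r + 2k = 603.801333… → ⌈·⌉ = 604
j=4: r + 3k = 866.968 → ⌈·⌉ = 867
j=5: r + 4k = 1130.134666… → ⌈·⌉ = 1131
j=6: r + 5k = 1393.301333… → ⌈·⌉ = 1394
j=7: r + 6k = 1656.468 → ⌈·⌉ = 1657
j=8: r + 7k = 1919.634666… → ⌈·⌉ = 1920
j=9: r + 8k = 2182.801333… → ⌈·⌉ = 2183
j=10: r + 9k = 2445.968 → ⌈·⌉ = 2446
j=11: r + 10k = 2709.134666… → ⌈·⌉ = 2710
j=12: r + 11k = 2972.301333… → ⌈·⌉ = 2973
j=13: r + 12k = 3235.468 → ⌈·⌉ = 3236
j=14: r + 13k = 3498.634666… → ⌈·⌉ = 3499
j=15: r + 14k = 3761.801333… → ⌈·⌉ = 3762
j=16: r + 15k = 4024.968 → ⌈·⌉ = 4025
j=17: r + 16k = 4288.134666… → ⌈·⌉ = 4289
j=18: r + 17k = 4551.301333… → ⌈·⌉ = 4552

78, 341, 604, 867, 1131, 1394, 1657, 1920, 2183, 2446, 2710, 2973, 3236, 3499, 3762, 4025, 4289, 4552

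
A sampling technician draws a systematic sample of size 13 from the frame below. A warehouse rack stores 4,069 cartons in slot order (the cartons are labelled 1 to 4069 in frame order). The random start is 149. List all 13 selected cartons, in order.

k = N/n = 4069/13 = 313
carton 1: 149
carton 2: 149 + 313 = 462
carton 3: 462 + 313 = 775
carton 4: 775 + 313 = 1088
carton 5: 1088 + 313 = 1401
carton 6: 1401 + 313 = 1714
carton 7: 1714 + 313 = 2027
carton 8: 2027 + 313 = 2340
carton 9: 2340 + 313 = 2653
carton 10: 2653 + 313 = 2966
carton 11: 2966 + 313 = 3279
carton 12: 3279 + 313 = 3592
carton 13: 3592 + 313 = 3905

149, 462, 775, 1088, 1401, 1714, 2027, 2340, 2653, 2966, 3279, 3592, 3905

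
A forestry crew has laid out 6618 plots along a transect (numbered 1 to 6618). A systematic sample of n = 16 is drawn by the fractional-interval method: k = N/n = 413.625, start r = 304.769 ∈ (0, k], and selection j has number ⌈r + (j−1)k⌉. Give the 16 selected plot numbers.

j=1: r + 0k = 304.769 → ⌈·⌉ = 305
j=2: r + 1k = 718.394 → ⌈·⌉ = 719
j=3: r + 2k = 1132.019 → ⌈·⌉ = 1133
j=4: r + 3k = 1545.644 → ⌈·⌉ = 1546
j=5: r + 4k = 1959.269 → ⌈·⌉ = 1960
j=6: r + 5k = 2372.894 → ⌈·⌉ = 2373
j=7: r + 6k = 2786.519 → ⌈·⌉ = 2787
j=8: r + 7k = 3200.144 → ⌈·⌉ = 3201
j=9: r + 8k = 3613.769 → ⌈·⌉ = 3614
j=10: r + 9k = 4027.394 → ⌈·⌉ = 4028
j=11: r + 10k = 4441.019 → ⌈·⌉ = 4442
j=12: r + 11k = 4854.644 → ⌈·⌉ = 4855
j=13: r + 12k = 5268.269 → ⌈·⌉ = 5269
j=14: r + 13k = 5681.894 → ⌈·⌉ = 5682
j=15: r + 14k = 6095.519 → ⌈·⌉ = 6096
j=16: r + 15k = 6509.144 → ⌈·⌉ = 6510

305, 719, 1133, 1546, 1960, 2373, 2787, 3201, 3614, 4028, 4442, 4855, 5269, 5682, 6096, 6510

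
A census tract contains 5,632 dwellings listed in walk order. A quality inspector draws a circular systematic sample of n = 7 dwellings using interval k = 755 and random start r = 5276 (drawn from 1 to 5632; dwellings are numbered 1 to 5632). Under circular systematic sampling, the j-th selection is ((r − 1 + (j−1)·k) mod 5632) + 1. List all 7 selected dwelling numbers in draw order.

5276, 399, 1154, 1909, 2664, 3419, 4174

Selection 1: 5276
Selection 2: 5276 + 755 = 6031 → 6031 − 5632 = 399
Selection 3: 399 + 755 = 1154
Selection 4: 1154 + 755 = 1909
Selection 5: 1909 + 755 = 2664
Selection 6: 2664 + 755 = 3419
Selection 7: 3419 + 755 = 4174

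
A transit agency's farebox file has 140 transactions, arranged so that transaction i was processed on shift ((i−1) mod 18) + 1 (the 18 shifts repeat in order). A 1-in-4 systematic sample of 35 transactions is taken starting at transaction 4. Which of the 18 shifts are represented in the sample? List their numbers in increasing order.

Consecutive selections differ by k = 4, so their shift numbers differ by 4 mod 18 = 4.
gcd(4, 18) = 2, so the sample visits 18/2 = 9 distinct residues mod 18.
Start 4 is shift 4; the shifts hit are 2, 4, 6, 8, 10, 12, 14, 16, 18.

2, 4, 6, 8, 10, 12, 14, 16, 18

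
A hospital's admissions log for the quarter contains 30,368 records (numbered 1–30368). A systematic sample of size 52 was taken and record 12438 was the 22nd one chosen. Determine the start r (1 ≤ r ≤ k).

k = 30368/52 = 584
r = 12438 − (22−1)×584 = 12438 − 12264 = 174

174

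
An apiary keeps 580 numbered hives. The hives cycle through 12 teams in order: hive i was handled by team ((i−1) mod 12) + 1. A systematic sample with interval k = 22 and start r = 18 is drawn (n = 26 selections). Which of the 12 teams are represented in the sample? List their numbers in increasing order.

Consecutive selections differ by k = 22, so their team numbers differ by 22 mod 12 = 10.
gcd(22, 12) = 2, so the sample visits 12/2 = 6 distinct residues mod 12.
Start 18 is team 6; the teams hit are 2, 4, 6, 8, 10, 12.

2, 4, 6, 8, 10, 12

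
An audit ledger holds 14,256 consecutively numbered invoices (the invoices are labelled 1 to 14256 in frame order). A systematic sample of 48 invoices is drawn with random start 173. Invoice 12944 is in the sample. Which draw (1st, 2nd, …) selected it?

44

k = 14256/48 = 297
position = (12944 − 173)/297 + 1 = 12771/297 + 1 = 43 + 1 = 44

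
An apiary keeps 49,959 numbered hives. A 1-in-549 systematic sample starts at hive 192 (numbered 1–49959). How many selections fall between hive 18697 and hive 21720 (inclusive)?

6

k = 549
First selection ≥ 18697: 192 + ⌈(18697−192)/549⌉·549 = 192 + 34×549 = 18858
Last selection ≤ 21720: 192 + ⌊(21720−192)/549⌋·549 = 192 + 39×549 = 21603
Count = 39 − 34 + 1 = 6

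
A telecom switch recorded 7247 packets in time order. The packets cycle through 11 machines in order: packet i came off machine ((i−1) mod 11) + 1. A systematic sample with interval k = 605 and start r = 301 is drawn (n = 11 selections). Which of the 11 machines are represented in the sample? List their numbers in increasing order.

Consecutive selections differ by k = 605, so their machine numbers differ by 605 mod 11 = 0.
gcd(605, 11) = 11, so the sample visits 11/11 = 1 distinct residues mod 11.
Start 301 is machine 4; the machines hit are 4.

4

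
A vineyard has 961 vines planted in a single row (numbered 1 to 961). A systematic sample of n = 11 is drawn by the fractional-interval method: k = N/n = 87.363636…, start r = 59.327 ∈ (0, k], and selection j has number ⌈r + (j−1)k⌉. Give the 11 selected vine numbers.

60, 147, 235, 322, 409, 497, 584, 671, 759, 846, 933

j=1: r + 0k = 59.327 → ⌈·⌉ = 60
j=2: r + 1k = 146.690636… → ⌈·⌉ = 147
j=3: r + 2k = 234.054272… → ⌈·⌉ = 235
j=4: r + 3k = 321.417909… → ⌈·⌉ = 322
j=5: r + 4k = 408.781545… → ⌈·⌉ = 409
j=6: r + 5k = 496.145181… → ⌈·⌉ = 497
j=7: r + 6k = 583.508818… → ⌈·⌉ = 584
j=8: r + 7k = 670.872454… → ⌈·⌉ = 671
j=9: r + 8k = 758.236090… → ⌈·⌉ = 759
j=10: r + 9k = 845.599727… → ⌈·⌉ = 846
j=11: r + 10k = 932.963363… → ⌈·⌉ = 933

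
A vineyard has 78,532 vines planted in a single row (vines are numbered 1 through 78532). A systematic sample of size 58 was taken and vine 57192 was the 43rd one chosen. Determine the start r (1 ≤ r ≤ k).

k = 78532/58 = 1354
r = 57192 − (43−1)×1354 = 57192 − 56868 = 324

324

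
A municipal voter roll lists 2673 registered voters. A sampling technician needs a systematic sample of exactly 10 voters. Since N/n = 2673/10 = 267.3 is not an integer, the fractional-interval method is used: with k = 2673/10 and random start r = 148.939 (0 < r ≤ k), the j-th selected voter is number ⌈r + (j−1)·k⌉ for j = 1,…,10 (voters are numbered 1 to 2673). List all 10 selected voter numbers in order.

j=1: r + 0k = 148.939 → ⌈·⌉ = 149
j=2: r + 1k = 416.239 → ⌈·⌉ = 417
j=3: r + 2k = 683.539 → ⌈·⌉ = 684
j=4: r + 3k = 950.839 → ⌈·⌉ = 951
j=5: r + 4k = 1218.139 → ⌈·⌉ = 1219
j=6: r + 5k = 1485.439 → ⌈·⌉ = 1486
j=7: r + 6k = 1752.739 → ⌈·⌉ = 1753
j=8: r + 7k = 2020.039 → ⌈·⌉ = 2021
j=9: r + 8k = 2287.339 → ⌈·⌉ = 2288
j=10: r + 9k = 2554.639 → ⌈·⌉ = 2555

149, 417, 684, 951, 1219, 1486, 1753, 2021, 2288, 2555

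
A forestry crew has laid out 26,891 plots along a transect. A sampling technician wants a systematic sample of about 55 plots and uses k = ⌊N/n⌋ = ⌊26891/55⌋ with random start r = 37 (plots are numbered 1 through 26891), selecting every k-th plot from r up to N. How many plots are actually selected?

k = ⌊26891/55⌋ = 488
Achieved size = ⌊(26891 − 37)/488⌋ + 1 = ⌊26854/488⌋ + 1 = 55 + 1 = 56
(last selection: 37 + 55×488 = 26877 ≤ 26891; next would be 27365 > 26891)

56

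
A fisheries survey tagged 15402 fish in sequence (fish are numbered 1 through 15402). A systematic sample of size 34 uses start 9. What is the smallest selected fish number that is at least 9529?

k = 15402/34 = 453
Steps past start: ⌈(9529 − 9)/453⌉ = ⌈9520/453⌉ = 22
Selected fish: 9 + 22×453 = 9975

9975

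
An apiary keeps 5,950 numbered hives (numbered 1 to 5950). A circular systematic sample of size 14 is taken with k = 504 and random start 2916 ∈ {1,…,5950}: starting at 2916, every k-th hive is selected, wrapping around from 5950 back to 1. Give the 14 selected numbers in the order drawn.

2916, 3420, 3924, 4428, 4932, 5436, 5940, 494, 998, 1502, 2006, 2510, 3014, 3518

Selection 1: 2916
Selection 2: 2916 + 504 = 3420
Selection 3: 3420 + 504 = 3924
Selection 4: 3924 + 504 = 4428
Selection 5: 4428 + 504 = 4932
Selection 6: 4932 + 504 = 5436
Selection 7: 5436 + 504 = 5940
Selection 8: 5940 + 504 = 6444 → 6444 − 5950 = 494
Selection 9: 494 + 504 = 998
Selection 10: 998 + 504 = 1502
Selection 11: 1502 + 504 = 2006
Selection 12: 2006 + 504 = 2510
Selection 13: 2510 + 504 = 3014
Selection 14: 3014 + 504 = 3518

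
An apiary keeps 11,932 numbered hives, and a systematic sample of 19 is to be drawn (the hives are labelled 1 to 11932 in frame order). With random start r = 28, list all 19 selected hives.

28, 656, 1284, 1912, 2540, 3168, 3796, 4424, 5052, 5680, 6308, 6936, 7564, 8192, 8820, 9448, 10076, 10704, 11332

k = N/n = 11932/19 = 628
hive 1: 28
hive 2: 28 + 628 = 656
hive 3: 656 + 628 = 1284
hive 4: 1284 + 628 = 1912
hive 5: 1912 + 628 = 2540
hive 6: 2540 + 628 = 3168
hive 7: 3168 + 628 = 3796
hive 8: 3796 + 628 = 4424
hive 9: 4424 + 628 = 5052
hive 10: 5052 + 628 = 5680
hive 11: 5680 + 628 = 6308
hive 12: 6308 + 628 = 6936
hive 13: 6936 + 628 = 7564
hive 14: 7564 + 628 = 8192
hive 15: 8192 + 628 = 8820
hive 16: 8820 + 628 = 9448
hive 17: 9448 + 628 = 10076
hive 18: 10076 + 628 = 10704
hive 19: 10704 + 628 = 11332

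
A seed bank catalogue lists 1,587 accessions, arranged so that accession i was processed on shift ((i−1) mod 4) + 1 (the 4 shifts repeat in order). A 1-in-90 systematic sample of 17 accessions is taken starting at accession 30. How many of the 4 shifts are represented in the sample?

2

Consecutive selections differ by k = 90, so their shift numbers differ by 90 mod 4 = 2.
gcd(90, 4) = 2, so the sample visits 4/2 = 2 distinct residues mod 4.
Start 30 is shift 2; the shifts hit are 2, 4.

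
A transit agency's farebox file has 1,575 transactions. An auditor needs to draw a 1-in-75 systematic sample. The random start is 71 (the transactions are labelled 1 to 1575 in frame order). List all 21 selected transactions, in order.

transaction 1: 71
transaction 2: 71 + 75 = 146
transaction 3: 146 + 75 = 221
transaction 4: 221 + 75 = 296
transaction 5: 296 + 75 = 371
transaction 6: 371 + 75 = 446
transaction 7: 446 + 75 = 521
transaction 8: 521 + 75 = 596
transaction 9: 596 + 75 = 671
transaction 10: 671 + 75 = 746
transaction 11: 746 + 75 = 821
transaction 12: 821 + 75 = 896
transaction 13: 896 + 75 = 971
transaction 14: 971 + 75 = 1046
transaction 15: 1046 + 75 = 1121
transaction 16: 1121 + 75 = 1196
transaction 17: 1196 + 75 = 1271
transaction 18: 1271 + 75 = 1346
transaction 19: 1346 + 75 = 1421
transaction 20: 1421 + 75 = 1496
transaction 21: 1496 + 75 = 1571

71, 146, 221, 296, 371, 446, 521, 596, 671, 746, 821, 896, 971, 1046, 1121, 1196, 1271, 1346, 1421, 1496, 1571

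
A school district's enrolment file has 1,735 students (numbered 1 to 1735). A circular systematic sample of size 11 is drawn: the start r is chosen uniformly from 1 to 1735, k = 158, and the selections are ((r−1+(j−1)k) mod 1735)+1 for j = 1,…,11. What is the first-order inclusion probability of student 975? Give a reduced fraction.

For each position j, as r ranges over 1…1735 the j-th selection hits every student exactly once, so student 975 is selected for exactly 11 of the 1735 starts.
Inclusion probability = 11/1735.

11/1735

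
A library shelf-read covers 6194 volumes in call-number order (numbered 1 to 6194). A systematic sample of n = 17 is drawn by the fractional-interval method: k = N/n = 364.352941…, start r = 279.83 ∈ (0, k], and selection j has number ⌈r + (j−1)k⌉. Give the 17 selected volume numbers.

280, 645, 1009, 1373, 1738, 2102, 2466, 2831, 3195, 3560, 3924, 4288, 4653, 5017, 5381, 5746, 6110

j=1: r + 0k = 279.83 → ⌈·⌉ = 280
j=2: r + 1k = 644.182941… → ⌈·⌉ = 645
j=3: r + 2k = 1008.535882… → ⌈·⌉ = 1009
j=4: r + 3k = 1372.888823… → ⌈·⌉ = 1373
j=5: r + 4k = 1737.241764… → ⌈·⌉ = 1738
j=6: r + 5k = 2101.594705… → ⌈·⌉ = 2102
j=7: r + 6k = 2465.947647… → ⌈·⌉ = 2466
j=8: r + 7k = 2830.300588… → ⌈·⌉ = 2831
j=9: r + 8k = 3194.653529… → ⌈·⌉ = 3195
j=10: r + 9k = 3559.006470… → ⌈·⌉ = 3560
j=11: r + 10k = 3923.359411… → ⌈·⌉ = 3924
j=12: r + 11k = 4287.712352… → ⌈·⌉ = 4288
j=13: r + 12k = 4652.065294… → ⌈·⌉ = 4653
j=14: r + 13k = 5016.418235… → ⌈·⌉ = 5017
j=15: r + 14k = 5380.771176… → ⌈·⌉ = 5381
j=16: r + 15k = 5745.124117… → ⌈·⌉ = 5746
j=17: r + 16k = 6109.477058… → ⌈·⌉ = 6110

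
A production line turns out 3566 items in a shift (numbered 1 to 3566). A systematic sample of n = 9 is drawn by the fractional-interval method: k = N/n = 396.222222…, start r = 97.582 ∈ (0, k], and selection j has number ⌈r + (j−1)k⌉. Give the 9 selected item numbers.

98, 494, 891, 1287, 1683, 2079, 2475, 2872, 3268

j=1: r + 0k = 97.582 → ⌈·⌉ = 98
j=2: r + 1k = 493.804222… → ⌈·⌉ = 494
j=3: r + 2k = 890.026444… → ⌈·⌉ = 891
j=4: r + 3k = 1286.248666… → ⌈·⌉ = 1287
j=5: r + 4k = 1682.470888… → ⌈·⌉ = 1683
j=6: r + 5k = 2078.693111… → ⌈·⌉ = 2079
j=7: r + 6k = 2474.915333… → ⌈·⌉ = 2475
j=8: r + 7k = 2871.137555… → ⌈·⌉ = 2872
j=9: r + 8k = 3267.359777… → ⌈·⌉ = 3268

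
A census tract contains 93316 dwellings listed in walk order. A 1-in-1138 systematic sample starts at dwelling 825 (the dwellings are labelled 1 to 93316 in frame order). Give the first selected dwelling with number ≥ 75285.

75933

k = 1138
Steps past start: ⌈(75285 − 825)/1138⌉ = ⌈74460/1138⌉ = 66
Selected dwelling: 825 + 66×1138 = 75933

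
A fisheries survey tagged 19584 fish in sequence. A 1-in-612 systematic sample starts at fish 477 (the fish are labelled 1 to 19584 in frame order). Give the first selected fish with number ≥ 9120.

9657

k = 612
Steps past start: ⌈(9120 − 477)/612⌉ = ⌈8643/612⌉ = 15
Selected fish: 477 + 15×612 = 9657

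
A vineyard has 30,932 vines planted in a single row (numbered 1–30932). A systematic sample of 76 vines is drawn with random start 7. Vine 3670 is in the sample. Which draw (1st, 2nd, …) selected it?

10

k = 30932/76 = 407
position = (3670 − 7)/407 + 1 = 3663/407 + 1 = 9 + 1 = 10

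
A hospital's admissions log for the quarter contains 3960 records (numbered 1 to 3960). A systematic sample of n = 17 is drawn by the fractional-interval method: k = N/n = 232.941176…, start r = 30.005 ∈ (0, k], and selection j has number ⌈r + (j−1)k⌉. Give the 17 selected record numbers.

31, 263, 496, 729, 962, 1195, 1428, 1661, 1894, 2127, 2360, 2593, 2826, 3059, 3292, 3525, 3758

j=1: r + 0k = 30.005 → ⌈·⌉ = 31
j=2: r + 1k = 262.946176… → ⌈·⌉ = 263
j=3: r + 2k = 495.887352… → ⌈·⌉ = 496
j=4: r + 3k = 728.828529… → ⌈·⌉ = 729
j=5: r + 4k = 961.769705… → ⌈·⌉ = 962
j=6: r + 5k = 1194.710882… → ⌈·⌉ = 1195
j=7: r + 6k = 1427.652058… → ⌈·⌉ = 1428
j=8: r + 7k = 1660.593235… → ⌈·⌉ = 1661
j=9: r + 8k = 1893.534411… → ⌈·⌉ = 1894
j=10: r + 9k = 2126.475588… → ⌈·⌉ = 2127
j=11: r + 10k = 2359.416764… → ⌈·⌉ = 2360
j=12: r + 11k = 2592.357941… → ⌈·⌉ = 2593
j=13: r + 12k = 2825.299117… → ⌈·⌉ = 2826
j=14: r + 13k = 3058.240294… → ⌈·⌉ = 3059
j=15: r + 14k = 3291.181470… → ⌈·⌉ = 3292
j=16: r + 15k = 3524.122647… → ⌈·⌉ = 3525
j=17: r + 16k = 3757.063823… → ⌈·⌉ = 3758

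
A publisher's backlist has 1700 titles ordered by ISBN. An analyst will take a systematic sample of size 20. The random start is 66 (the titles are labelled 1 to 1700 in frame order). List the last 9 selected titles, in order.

k = N/n = 1700/20 = 85
12th selection = 66 + 11×85 = 1001
13th: 1001 + 85 = 1086
14th: 1086 + 85 = 1171
15th: 1171 + 85 = 1256
16th: 1256 + 85 = 1341
17th: 1341 + 85 = 1426
18th: 1426 + 85 = 1511
19th: 1511 + 85 = 1596
20th: 1596 + 85 = 1681

1001, 1086, 1171, 1256, 1341, 1426, 1511, 1596, 1681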